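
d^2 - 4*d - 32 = (d - 8)*(d + 4)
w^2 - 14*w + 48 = (w - 8)*(w - 6)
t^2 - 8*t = t*(t - 8)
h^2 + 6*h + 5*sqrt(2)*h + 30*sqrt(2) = (h + 6)*(h + 5*sqrt(2))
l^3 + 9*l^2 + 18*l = l*(l + 3)*(l + 6)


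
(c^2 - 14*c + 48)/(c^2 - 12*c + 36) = (c - 8)/(c - 6)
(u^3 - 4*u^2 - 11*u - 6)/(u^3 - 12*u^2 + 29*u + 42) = (u + 1)/(u - 7)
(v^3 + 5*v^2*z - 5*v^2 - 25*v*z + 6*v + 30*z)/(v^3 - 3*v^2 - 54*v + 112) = (v^2 + 5*v*z - 3*v - 15*z)/(v^2 - v - 56)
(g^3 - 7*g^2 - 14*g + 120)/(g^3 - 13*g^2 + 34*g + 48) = (g^2 - g - 20)/(g^2 - 7*g - 8)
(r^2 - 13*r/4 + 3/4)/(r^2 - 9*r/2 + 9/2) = (4*r - 1)/(2*(2*r - 3))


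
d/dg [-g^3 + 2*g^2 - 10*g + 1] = -3*g^2 + 4*g - 10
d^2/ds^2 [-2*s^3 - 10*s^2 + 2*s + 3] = -12*s - 20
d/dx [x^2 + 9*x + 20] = 2*x + 9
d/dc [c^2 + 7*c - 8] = 2*c + 7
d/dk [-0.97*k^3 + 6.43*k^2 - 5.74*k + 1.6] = -2.91*k^2 + 12.86*k - 5.74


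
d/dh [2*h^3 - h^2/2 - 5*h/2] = 6*h^2 - h - 5/2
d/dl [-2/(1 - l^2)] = -4*l/(l^2 - 1)^2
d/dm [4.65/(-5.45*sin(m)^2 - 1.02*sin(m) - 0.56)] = (50.685*sin(m) + 4.743)*cos(m)/(5.45*sin(m)^2 + 1.02*sin(m) + 0.56)^2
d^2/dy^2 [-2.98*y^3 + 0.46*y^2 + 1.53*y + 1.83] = 0.92 - 17.88*y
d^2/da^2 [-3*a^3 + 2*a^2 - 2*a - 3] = 4 - 18*a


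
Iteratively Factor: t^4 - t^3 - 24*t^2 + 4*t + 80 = (t - 5)*(t^3 + 4*t^2 - 4*t - 16) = (t - 5)*(t + 2)*(t^2 + 2*t - 8) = (t - 5)*(t + 2)*(t + 4)*(t - 2)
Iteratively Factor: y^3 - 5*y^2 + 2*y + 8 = (y - 4)*(y^2 - y - 2) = (y - 4)*(y + 1)*(y - 2)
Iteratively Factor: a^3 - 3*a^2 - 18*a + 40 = (a - 2)*(a^2 - a - 20) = (a - 2)*(a + 4)*(a - 5)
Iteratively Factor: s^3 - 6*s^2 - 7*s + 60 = (s + 3)*(s^2 - 9*s + 20) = (s - 4)*(s + 3)*(s - 5)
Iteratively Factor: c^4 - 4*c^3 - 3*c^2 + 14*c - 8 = (c - 1)*(c^3 - 3*c^2 - 6*c + 8) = (c - 4)*(c - 1)*(c^2 + c - 2) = (c - 4)*(c - 1)^2*(c + 2)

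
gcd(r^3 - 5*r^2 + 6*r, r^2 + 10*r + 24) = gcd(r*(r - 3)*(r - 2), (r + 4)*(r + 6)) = 1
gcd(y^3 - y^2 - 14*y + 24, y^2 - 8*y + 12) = y - 2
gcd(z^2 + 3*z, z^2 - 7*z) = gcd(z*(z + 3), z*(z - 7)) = z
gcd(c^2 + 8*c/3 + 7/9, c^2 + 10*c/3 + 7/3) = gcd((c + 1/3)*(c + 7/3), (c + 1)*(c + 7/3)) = c + 7/3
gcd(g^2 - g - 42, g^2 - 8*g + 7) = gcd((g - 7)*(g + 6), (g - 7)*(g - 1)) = g - 7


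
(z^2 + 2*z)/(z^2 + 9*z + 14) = z/(z + 7)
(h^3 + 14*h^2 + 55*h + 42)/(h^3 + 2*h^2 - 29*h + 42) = (h^2 + 7*h + 6)/(h^2 - 5*h + 6)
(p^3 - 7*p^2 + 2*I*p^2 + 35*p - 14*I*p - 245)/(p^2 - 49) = (p^2 + 2*I*p + 35)/(p + 7)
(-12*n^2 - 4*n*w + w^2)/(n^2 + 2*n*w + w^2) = (-12*n^2 - 4*n*w + w^2)/(n^2 + 2*n*w + w^2)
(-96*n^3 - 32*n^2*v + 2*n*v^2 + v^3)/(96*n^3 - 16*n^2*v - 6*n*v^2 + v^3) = (4*n + v)/(-4*n + v)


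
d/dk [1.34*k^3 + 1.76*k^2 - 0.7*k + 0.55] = 4.02*k^2 + 3.52*k - 0.7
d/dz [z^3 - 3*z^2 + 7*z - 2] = 3*z^2 - 6*z + 7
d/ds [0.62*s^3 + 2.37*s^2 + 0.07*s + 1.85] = 1.86*s^2 + 4.74*s + 0.07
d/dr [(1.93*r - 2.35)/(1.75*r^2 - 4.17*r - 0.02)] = (-3.3775*r^2 + 8.225*r - 9.8381)/(3.0625*r^4 - 14.595*r^3 + 17.3189*r^2 + 0.1668*r + 0.0004)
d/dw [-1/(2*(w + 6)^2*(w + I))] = (3*w/2 + 3 + I)/((w + 6)^3*(w + I)^2)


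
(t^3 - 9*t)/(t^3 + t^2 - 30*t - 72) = t*(t - 3)/(t^2 - 2*t - 24)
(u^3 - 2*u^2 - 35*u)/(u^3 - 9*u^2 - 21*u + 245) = u/(u - 7)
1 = 1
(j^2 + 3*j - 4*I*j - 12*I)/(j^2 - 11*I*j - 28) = (j + 3)/(j - 7*I)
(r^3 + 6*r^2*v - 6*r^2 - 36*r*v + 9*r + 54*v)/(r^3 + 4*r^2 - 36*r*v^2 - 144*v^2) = (r^2 - 6*r + 9)/(r^2 - 6*r*v + 4*r - 24*v)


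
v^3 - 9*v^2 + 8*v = v*(v - 8)*(v - 1)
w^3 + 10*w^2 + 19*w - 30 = (w - 1)*(w + 5)*(w + 6)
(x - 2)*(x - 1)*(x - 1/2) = x^3 - 7*x^2/2 + 7*x/2 - 1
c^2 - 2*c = c*(c - 2)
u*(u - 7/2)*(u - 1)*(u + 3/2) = u^4 - 3*u^3 - 13*u^2/4 + 21*u/4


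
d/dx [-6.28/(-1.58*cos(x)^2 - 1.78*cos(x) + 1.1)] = (19.8448*cos(x) + 11.1784)*sin(x)/(1.58*cos(x)^2 + 1.78*cos(x) - 1.1)^2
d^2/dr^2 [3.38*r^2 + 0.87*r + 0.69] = 6.76000000000000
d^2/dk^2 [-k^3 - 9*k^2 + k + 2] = -6*k - 18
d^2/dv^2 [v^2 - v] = 2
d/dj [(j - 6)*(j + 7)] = 2*j + 1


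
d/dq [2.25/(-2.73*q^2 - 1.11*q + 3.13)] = (12.285*q + 2.4975)/(2.73*q^2 + 1.11*q - 3.13)^2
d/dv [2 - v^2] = -2*v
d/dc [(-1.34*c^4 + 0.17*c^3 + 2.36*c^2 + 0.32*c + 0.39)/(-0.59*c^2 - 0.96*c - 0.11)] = (1.5812*c^5 + 3.7589*c^4 + 0.2632*c^3 - 2.1329*c^2 - 0.0590000000000001*c + 0.3392)/(0.3481*c^4 + 1.1328*c^3 + 1.0514*c^2 + 0.2112*c + 0.0121)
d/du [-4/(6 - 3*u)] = -4/(3*(u - 2)^2)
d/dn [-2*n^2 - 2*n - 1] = -4*n - 2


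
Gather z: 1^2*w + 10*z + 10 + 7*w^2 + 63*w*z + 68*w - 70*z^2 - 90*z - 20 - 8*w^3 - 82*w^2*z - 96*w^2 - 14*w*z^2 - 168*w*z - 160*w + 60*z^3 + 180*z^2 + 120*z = -8*w^3 - 89*w^2 - 91*w + 60*z^3 + z^2*(110 - 14*w) + z*(-82*w^2 - 105*w + 40) - 10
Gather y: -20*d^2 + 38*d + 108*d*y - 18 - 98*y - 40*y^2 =-20*d^2 + 38*d - 40*y^2 + y*(108*d - 98) - 18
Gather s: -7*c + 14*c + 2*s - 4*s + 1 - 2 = 7*c - 2*s - 1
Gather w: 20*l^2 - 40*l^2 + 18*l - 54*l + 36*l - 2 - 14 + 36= 20 - 20*l^2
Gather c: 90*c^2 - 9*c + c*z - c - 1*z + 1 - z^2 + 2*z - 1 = 90*c^2 + c*(z - 10) - z^2 + z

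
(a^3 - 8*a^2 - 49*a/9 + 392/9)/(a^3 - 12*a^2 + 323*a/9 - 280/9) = (3*a + 7)/(3*a - 5)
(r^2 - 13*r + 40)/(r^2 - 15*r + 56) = (r - 5)/(r - 7)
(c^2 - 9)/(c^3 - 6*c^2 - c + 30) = (c + 3)/(c^2 - 3*c - 10)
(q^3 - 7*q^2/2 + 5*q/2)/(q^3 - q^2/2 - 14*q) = (-2*q^2 + 7*q - 5)/(-2*q^2 + q + 28)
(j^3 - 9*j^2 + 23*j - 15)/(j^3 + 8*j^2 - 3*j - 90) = (j^2 - 6*j + 5)/(j^2 + 11*j + 30)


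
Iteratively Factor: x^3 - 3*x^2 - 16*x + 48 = (x - 4)*(x^2 + x - 12) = (x - 4)*(x + 4)*(x - 3)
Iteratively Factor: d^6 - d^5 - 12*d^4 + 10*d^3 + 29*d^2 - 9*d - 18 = (d + 1)*(d^5 - 2*d^4 - 10*d^3 + 20*d^2 + 9*d - 18) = (d - 1)*(d + 1)*(d^4 - d^3 - 11*d^2 + 9*d + 18) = (d - 1)*(d + 1)^2*(d^3 - 2*d^2 - 9*d + 18) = (d - 3)*(d - 1)*(d + 1)^2*(d^2 + d - 6) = (d - 3)*(d - 2)*(d - 1)*(d + 1)^2*(d + 3)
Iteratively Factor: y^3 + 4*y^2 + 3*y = (y + 1)*(y^2 + 3*y) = (y + 1)*(y + 3)*(y)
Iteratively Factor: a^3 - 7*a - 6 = (a - 3)*(a^2 + 3*a + 2) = (a - 3)*(a + 2)*(a + 1)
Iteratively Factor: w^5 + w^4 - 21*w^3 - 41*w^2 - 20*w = (w + 4)*(w^4 - 3*w^3 - 9*w^2 - 5*w) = (w - 5)*(w + 4)*(w^3 + 2*w^2 + w) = w*(w - 5)*(w + 4)*(w^2 + 2*w + 1) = w*(w - 5)*(w + 1)*(w + 4)*(w + 1)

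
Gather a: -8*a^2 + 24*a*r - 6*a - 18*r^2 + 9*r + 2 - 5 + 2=-8*a^2 + a*(24*r - 6) - 18*r^2 + 9*r - 1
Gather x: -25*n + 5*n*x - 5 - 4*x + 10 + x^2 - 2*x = -25*n + x^2 + x*(5*n - 6) + 5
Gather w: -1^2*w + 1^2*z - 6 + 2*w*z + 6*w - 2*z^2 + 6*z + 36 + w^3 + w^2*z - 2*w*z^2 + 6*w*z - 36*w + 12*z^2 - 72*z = w^3 + w^2*z + w*(-2*z^2 + 8*z - 31) + 10*z^2 - 65*z + 30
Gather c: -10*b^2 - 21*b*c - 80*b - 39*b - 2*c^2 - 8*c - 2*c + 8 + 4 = -10*b^2 - 119*b - 2*c^2 + c*(-21*b - 10) + 12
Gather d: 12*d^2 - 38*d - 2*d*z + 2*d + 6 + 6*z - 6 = 12*d^2 + d*(-2*z - 36) + 6*z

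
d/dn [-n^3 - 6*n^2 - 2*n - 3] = -3*n^2 - 12*n - 2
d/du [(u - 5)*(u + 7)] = 2*u + 2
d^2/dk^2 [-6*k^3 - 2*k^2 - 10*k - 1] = -36*k - 4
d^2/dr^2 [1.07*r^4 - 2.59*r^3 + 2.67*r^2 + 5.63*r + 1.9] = 12.84*r^2 - 15.54*r + 5.34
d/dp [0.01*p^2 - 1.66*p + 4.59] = 0.02*p - 1.66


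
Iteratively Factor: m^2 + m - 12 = (m + 4)*(m - 3)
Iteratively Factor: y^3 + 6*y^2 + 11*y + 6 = (y + 1)*(y^2 + 5*y + 6) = (y + 1)*(y + 3)*(y + 2)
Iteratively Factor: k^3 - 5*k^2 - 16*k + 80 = (k - 5)*(k^2 - 16) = (k - 5)*(k + 4)*(k - 4)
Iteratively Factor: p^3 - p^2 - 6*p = (p - 3)*(p^2 + 2*p) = p*(p - 3)*(p + 2)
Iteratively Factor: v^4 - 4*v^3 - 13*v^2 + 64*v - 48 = (v - 4)*(v^3 - 13*v + 12) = (v - 4)*(v + 4)*(v^2 - 4*v + 3) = (v - 4)*(v - 1)*(v + 4)*(v - 3)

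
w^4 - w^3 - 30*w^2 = w^2*(w - 6)*(w + 5)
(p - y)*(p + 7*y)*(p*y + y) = p^3*y + 6*p^2*y^2 + p^2*y - 7*p*y^3 + 6*p*y^2 - 7*y^3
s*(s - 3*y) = s^2 - 3*s*y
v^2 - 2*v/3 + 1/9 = (v - 1/3)^2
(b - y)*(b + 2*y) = b^2 + b*y - 2*y^2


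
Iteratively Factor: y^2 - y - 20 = (y + 4)*(y - 5)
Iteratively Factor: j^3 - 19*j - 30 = (j - 5)*(j^2 + 5*j + 6) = (j - 5)*(j + 2)*(j + 3)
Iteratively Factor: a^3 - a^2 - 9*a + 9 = (a + 3)*(a^2 - 4*a + 3) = (a - 3)*(a + 3)*(a - 1)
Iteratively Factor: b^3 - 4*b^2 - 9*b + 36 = (b - 4)*(b^2 - 9) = (b - 4)*(b + 3)*(b - 3)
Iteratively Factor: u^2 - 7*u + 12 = (u - 3)*(u - 4)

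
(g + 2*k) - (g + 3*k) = -k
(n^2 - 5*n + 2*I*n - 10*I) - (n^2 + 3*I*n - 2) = -5*n - I*n + 2 - 10*I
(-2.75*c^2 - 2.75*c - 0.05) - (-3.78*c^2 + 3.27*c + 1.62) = 1.03*c^2 - 6.02*c - 1.67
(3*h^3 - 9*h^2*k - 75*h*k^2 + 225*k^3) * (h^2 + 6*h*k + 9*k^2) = 3*h^5 + 9*h^4*k - 102*h^3*k^2 - 306*h^2*k^3 + 675*h*k^4 + 2025*k^5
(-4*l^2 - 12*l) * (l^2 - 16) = -4*l^4 - 12*l^3 + 64*l^2 + 192*l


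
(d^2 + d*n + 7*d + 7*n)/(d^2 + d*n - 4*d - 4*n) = (d + 7)/(d - 4)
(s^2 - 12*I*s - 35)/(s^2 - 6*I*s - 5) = (s - 7*I)/(s - I)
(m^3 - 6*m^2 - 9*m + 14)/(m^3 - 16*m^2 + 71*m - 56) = (m + 2)/(m - 8)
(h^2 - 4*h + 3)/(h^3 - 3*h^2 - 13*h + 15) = (h - 3)/(h^2 - 2*h - 15)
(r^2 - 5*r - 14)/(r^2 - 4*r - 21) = (r + 2)/(r + 3)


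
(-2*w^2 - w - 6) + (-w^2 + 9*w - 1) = -3*w^2 + 8*w - 7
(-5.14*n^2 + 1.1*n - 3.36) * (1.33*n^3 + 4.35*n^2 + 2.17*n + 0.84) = -6.8362*n^5 - 20.896*n^4 - 10.8376*n^3 - 16.5466*n^2 - 6.3672*n - 2.8224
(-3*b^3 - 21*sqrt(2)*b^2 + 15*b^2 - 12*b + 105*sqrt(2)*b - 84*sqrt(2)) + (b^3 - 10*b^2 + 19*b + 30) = -2*b^3 - 21*sqrt(2)*b^2 + 5*b^2 + 7*b + 105*sqrt(2)*b - 84*sqrt(2) + 30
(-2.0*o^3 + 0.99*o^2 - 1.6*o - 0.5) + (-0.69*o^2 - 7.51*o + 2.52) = -2.0*o^3 + 0.3*o^2 - 9.11*o + 2.02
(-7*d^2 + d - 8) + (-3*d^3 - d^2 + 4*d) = -3*d^3 - 8*d^2 + 5*d - 8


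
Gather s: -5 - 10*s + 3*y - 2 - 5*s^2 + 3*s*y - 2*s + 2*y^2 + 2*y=-5*s^2 + s*(3*y - 12) + 2*y^2 + 5*y - 7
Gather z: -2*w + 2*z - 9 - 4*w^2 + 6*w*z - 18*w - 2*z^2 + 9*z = -4*w^2 - 20*w - 2*z^2 + z*(6*w + 11) - 9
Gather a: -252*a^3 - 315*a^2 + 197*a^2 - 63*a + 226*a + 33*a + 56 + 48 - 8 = -252*a^3 - 118*a^2 + 196*a + 96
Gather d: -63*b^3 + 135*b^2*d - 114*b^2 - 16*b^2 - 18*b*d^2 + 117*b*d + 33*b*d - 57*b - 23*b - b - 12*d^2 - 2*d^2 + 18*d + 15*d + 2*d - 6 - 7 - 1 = -63*b^3 - 130*b^2 - 81*b + d^2*(-18*b - 14) + d*(135*b^2 + 150*b + 35) - 14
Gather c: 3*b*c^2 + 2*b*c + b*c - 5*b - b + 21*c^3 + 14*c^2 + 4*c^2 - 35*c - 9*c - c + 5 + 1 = -6*b + 21*c^3 + c^2*(3*b + 18) + c*(3*b - 45) + 6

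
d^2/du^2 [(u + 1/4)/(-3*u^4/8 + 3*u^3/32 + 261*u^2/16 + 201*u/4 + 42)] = 16*((4*u + 1)*(-16*u^3 + 3*u^2 + 348*u + 536)^2 + (64*u^3 - 12*u^2 - 1392*u - 3*(4*u + 1)*(-8*u^2 + u + 58) - 2144)*(-4*u^4 + u^3 + 174*u^2 + 536*u + 448))/(3*(-4*u^4 + u^3 + 174*u^2 + 536*u + 448)^3)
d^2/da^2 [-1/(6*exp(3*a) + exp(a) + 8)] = (-2*(18*exp(2*a) + 1)^2*exp(a) + (54*exp(2*a) + 1)*(6*exp(3*a) + exp(a) + 8))*exp(a)/(6*exp(3*a) + exp(a) + 8)^3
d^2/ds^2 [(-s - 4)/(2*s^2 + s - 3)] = 2*(-(s + 4)*(4*s + 1)^2 + 3*(2*s + 3)*(2*s^2 + s - 3))/(2*s^2 + s - 3)^3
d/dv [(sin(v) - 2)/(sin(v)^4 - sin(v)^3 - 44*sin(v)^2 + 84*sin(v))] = (-3*cos(v) - 2/tan(v) + 42*cos(v)/sin(v)^2)/((sin(v) - 6)^2*(sin(v) + 7)^2)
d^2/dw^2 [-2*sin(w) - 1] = 2*sin(w)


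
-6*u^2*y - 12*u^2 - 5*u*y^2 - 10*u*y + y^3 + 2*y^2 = (-6*u + y)*(u + y)*(y + 2)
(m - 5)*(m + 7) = m^2 + 2*m - 35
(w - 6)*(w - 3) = w^2 - 9*w + 18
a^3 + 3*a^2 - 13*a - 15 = (a - 3)*(a + 1)*(a + 5)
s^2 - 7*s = s*(s - 7)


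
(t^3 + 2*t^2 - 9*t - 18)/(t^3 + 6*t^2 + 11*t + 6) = (t - 3)/(t + 1)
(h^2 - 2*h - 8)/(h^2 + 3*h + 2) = (h - 4)/(h + 1)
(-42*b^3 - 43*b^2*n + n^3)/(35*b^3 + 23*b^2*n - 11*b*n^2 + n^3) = (-6*b - n)/(5*b - n)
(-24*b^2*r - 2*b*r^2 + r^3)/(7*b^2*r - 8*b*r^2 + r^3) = (-24*b^2 - 2*b*r + r^2)/(7*b^2 - 8*b*r + r^2)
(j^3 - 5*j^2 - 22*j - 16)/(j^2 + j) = j - 6 - 16/j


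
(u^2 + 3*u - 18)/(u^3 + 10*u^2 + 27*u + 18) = (u - 3)/(u^2 + 4*u + 3)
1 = 1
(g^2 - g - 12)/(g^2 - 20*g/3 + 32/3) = 3*(g + 3)/(3*g - 8)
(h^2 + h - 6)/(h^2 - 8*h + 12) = (h + 3)/(h - 6)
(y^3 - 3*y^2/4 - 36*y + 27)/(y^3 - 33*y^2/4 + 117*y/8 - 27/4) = 2*(y + 6)/(2*y - 3)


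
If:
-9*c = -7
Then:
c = 7/9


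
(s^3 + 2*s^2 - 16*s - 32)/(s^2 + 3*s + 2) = (s^2 - 16)/(s + 1)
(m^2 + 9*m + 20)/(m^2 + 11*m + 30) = (m + 4)/(m + 6)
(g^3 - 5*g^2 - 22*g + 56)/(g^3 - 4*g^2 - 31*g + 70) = (g + 4)/(g + 5)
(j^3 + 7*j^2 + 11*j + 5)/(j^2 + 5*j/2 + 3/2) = 2*(j^2 + 6*j + 5)/(2*j + 3)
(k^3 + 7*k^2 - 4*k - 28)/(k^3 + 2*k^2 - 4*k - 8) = (k + 7)/(k + 2)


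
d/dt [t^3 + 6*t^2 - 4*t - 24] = 3*t^2 + 12*t - 4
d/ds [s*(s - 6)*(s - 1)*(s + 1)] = 4*s^3 - 18*s^2 - 2*s + 6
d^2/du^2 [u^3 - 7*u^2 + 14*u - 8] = 6*u - 14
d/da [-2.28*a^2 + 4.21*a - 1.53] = 4.21 - 4.56*a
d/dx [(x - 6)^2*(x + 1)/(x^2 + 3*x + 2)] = (x^2 + 4*x - 60)/(x^2 + 4*x + 4)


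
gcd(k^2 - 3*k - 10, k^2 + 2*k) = k + 2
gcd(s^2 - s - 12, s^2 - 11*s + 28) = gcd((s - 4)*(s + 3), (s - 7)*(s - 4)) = s - 4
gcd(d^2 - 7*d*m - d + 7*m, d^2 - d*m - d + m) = d - 1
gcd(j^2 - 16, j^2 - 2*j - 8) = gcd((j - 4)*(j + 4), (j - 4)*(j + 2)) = j - 4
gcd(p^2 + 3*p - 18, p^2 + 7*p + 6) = p + 6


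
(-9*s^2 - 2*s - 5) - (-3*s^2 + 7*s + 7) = -6*s^2 - 9*s - 12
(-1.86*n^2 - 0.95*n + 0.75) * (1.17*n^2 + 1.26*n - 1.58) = -2.1762*n^4 - 3.4551*n^3 + 2.6193*n^2 + 2.446*n - 1.185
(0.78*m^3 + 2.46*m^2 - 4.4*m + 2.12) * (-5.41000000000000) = -4.2198*m^3 - 13.3086*m^2 + 23.804*m - 11.4692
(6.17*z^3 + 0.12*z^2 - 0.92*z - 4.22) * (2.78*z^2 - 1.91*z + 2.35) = 17.1526*z^5 - 11.4511*z^4 + 11.7127*z^3 - 9.6924*z^2 + 5.8982*z - 9.917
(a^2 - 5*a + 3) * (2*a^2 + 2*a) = 2*a^4 - 8*a^3 - 4*a^2 + 6*a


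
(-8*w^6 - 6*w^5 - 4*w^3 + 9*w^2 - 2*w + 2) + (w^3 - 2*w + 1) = -8*w^6 - 6*w^5 - 3*w^3 + 9*w^2 - 4*w + 3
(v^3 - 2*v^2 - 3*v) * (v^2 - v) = v^5 - 3*v^4 - v^3 + 3*v^2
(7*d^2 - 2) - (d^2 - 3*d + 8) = 6*d^2 + 3*d - 10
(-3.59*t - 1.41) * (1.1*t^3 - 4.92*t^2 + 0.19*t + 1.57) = -3.949*t^4 + 16.1118*t^3 + 6.2551*t^2 - 5.9042*t - 2.2137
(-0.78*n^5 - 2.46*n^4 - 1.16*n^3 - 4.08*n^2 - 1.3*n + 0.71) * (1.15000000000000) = -0.897*n^5 - 2.829*n^4 - 1.334*n^3 - 4.692*n^2 - 1.495*n + 0.8165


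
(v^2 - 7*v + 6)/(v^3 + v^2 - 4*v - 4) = (v^2 - 7*v + 6)/(v^3 + v^2 - 4*v - 4)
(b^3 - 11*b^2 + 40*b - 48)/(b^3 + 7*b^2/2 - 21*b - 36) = 2*(b^2 - 7*b + 12)/(2*b^2 + 15*b + 18)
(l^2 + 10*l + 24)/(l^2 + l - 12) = (l + 6)/(l - 3)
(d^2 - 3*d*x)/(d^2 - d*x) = (d - 3*x)/(d - x)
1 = 1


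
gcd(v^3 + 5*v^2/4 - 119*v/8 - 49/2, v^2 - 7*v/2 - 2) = v - 4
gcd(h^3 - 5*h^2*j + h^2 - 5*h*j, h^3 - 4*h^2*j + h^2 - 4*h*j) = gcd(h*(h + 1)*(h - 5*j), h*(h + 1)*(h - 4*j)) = h^2 + h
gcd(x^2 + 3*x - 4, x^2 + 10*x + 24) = x + 4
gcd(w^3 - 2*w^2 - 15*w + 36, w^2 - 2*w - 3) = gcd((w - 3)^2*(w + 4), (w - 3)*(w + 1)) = w - 3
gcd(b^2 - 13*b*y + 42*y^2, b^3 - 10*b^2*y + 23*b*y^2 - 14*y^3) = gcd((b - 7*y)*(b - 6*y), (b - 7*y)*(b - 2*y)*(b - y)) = -b + 7*y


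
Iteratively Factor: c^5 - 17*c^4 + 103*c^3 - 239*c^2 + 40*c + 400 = (c + 1)*(c^4 - 18*c^3 + 121*c^2 - 360*c + 400) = (c - 4)*(c + 1)*(c^3 - 14*c^2 + 65*c - 100) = (c - 5)*(c - 4)*(c + 1)*(c^2 - 9*c + 20) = (c - 5)^2*(c - 4)*(c + 1)*(c - 4)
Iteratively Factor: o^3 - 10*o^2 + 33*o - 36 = (o - 3)*(o^2 - 7*o + 12) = (o - 3)^2*(o - 4)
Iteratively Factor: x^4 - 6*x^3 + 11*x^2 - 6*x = (x)*(x^3 - 6*x^2 + 11*x - 6) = x*(x - 3)*(x^2 - 3*x + 2) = x*(x - 3)*(x - 2)*(x - 1)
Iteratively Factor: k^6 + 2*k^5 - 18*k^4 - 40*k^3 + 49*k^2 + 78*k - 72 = (k - 1)*(k^5 + 3*k^4 - 15*k^3 - 55*k^2 - 6*k + 72) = (k - 1)*(k + 3)*(k^4 - 15*k^2 - 10*k + 24) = (k - 1)*(k + 2)*(k + 3)*(k^3 - 2*k^2 - 11*k + 12) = (k - 1)^2*(k + 2)*(k + 3)*(k^2 - k - 12) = (k - 1)^2*(k + 2)*(k + 3)^2*(k - 4)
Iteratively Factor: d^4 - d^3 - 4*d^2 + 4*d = (d - 1)*(d^3 - 4*d) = d*(d - 1)*(d^2 - 4) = d*(d - 1)*(d + 2)*(d - 2)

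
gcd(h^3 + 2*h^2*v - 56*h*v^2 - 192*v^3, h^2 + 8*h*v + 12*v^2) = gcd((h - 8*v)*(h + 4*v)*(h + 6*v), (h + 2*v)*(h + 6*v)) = h + 6*v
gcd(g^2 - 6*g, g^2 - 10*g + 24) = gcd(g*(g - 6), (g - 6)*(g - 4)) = g - 6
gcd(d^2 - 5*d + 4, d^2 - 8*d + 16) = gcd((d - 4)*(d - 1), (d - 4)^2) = d - 4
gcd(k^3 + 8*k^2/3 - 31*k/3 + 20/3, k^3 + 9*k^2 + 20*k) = k + 5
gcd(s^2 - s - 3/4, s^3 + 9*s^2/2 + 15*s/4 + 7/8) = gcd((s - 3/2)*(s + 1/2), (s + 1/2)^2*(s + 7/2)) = s + 1/2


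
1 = 1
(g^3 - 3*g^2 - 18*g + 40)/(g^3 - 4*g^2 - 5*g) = (g^2 + 2*g - 8)/(g*(g + 1))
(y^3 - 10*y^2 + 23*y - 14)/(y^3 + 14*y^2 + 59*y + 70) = (y^3 - 10*y^2 + 23*y - 14)/(y^3 + 14*y^2 + 59*y + 70)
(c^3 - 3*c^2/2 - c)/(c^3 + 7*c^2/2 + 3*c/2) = (c - 2)/(c + 3)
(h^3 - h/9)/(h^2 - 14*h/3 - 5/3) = h*(3*h - 1)/(3*(h - 5))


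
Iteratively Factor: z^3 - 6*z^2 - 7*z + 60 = (z - 4)*(z^2 - 2*z - 15) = (z - 5)*(z - 4)*(z + 3)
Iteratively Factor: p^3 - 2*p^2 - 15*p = (p)*(p^2 - 2*p - 15) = p*(p - 5)*(p + 3)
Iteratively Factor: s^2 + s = (s)*(s + 1)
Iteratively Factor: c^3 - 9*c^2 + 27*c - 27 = (c - 3)*(c^2 - 6*c + 9) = (c - 3)^2*(c - 3)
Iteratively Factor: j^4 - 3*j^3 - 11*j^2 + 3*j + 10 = (j + 2)*(j^3 - 5*j^2 - j + 5) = (j - 5)*(j + 2)*(j^2 - 1) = (j - 5)*(j - 1)*(j + 2)*(j + 1)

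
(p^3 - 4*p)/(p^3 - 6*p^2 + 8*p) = (p + 2)/(p - 4)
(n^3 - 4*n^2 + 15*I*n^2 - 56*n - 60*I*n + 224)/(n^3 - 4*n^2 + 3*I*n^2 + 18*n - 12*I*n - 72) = (n^2 + 15*I*n - 56)/(n^2 + 3*I*n + 18)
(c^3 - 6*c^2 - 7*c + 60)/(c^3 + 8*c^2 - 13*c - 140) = (c^2 - 2*c - 15)/(c^2 + 12*c + 35)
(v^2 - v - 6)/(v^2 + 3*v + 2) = (v - 3)/(v + 1)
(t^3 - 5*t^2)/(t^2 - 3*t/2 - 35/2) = 2*t^2/(2*t + 7)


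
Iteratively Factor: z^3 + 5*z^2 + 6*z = (z)*(z^2 + 5*z + 6) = z*(z + 3)*(z + 2)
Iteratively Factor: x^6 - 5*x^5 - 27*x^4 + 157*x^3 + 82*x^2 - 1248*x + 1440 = (x - 5)*(x^5 - 27*x^3 + 22*x^2 + 192*x - 288) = (x - 5)*(x - 3)*(x^4 + 3*x^3 - 18*x^2 - 32*x + 96) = (x - 5)*(x - 3)*(x + 4)*(x^3 - x^2 - 14*x + 24) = (x - 5)*(x - 3)^2*(x + 4)*(x^2 + 2*x - 8) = (x - 5)*(x - 3)^2*(x - 2)*(x + 4)*(x + 4)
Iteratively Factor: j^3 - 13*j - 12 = (j + 3)*(j^2 - 3*j - 4) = (j - 4)*(j + 3)*(j + 1)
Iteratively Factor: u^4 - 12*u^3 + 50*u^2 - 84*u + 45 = (u - 5)*(u^3 - 7*u^2 + 15*u - 9) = (u - 5)*(u - 3)*(u^2 - 4*u + 3) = (u - 5)*(u - 3)*(u - 1)*(u - 3)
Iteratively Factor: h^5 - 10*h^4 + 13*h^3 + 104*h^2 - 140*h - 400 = (h + 2)*(h^4 - 12*h^3 + 37*h^2 + 30*h - 200) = (h - 4)*(h + 2)*(h^3 - 8*h^2 + 5*h + 50) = (h - 5)*(h - 4)*(h + 2)*(h^2 - 3*h - 10) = (h - 5)*(h - 4)*(h + 2)^2*(h - 5)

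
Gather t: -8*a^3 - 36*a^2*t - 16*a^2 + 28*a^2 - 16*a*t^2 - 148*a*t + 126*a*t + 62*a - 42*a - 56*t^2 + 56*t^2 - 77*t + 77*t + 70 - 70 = -8*a^3 + 12*a^2 - 16*a*t^2 + 20*a + t*(-36*a^2 - 22*a)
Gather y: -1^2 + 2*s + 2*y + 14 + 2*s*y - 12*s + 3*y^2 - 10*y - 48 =-10*s + 3*y^2 + y*(2*s - 8) - 35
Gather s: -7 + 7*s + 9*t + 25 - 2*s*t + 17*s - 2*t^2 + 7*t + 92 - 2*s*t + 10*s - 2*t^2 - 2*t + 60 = s*(34 - 4*t) - 4*t^2 + 14*t + 170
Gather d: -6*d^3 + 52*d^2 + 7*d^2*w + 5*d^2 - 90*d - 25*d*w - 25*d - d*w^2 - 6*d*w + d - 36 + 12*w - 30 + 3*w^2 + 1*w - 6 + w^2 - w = -6*d^3 + d^2*(7*w + 57) + d*(-w^2 - 31*w - 114) + 4*w^2 + 12*w - 72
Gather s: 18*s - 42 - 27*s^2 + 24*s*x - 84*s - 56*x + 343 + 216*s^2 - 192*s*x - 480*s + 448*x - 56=189*s^2 + s*(-168*x - 546) + 392*x + 245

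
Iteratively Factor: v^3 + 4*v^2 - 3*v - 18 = (v + 3)*(v^2 + v - 6) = (v - 2)*(v + 3)*(v + 3)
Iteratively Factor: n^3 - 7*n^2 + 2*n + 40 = (n + 2)*(n^2 - 9*n + 20) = (n - 4)*(n + 2)*(n - 5)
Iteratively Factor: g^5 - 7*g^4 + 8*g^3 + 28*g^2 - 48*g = (g - 4)*(g^4 - 3*g^3 - 4*g^2 + 12*g) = (g - 4)*(g - 3)*(g^3 - 4*g) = g*(g - 4)*(g - 3)*(g^2 - 4) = g*(g - 4)*(g - 3)*(g + 2)*(g - 2)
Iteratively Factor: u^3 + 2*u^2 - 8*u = (u)*(u^2 + 2*u - 8) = u*(u - 2)*(u + 4)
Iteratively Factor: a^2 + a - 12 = (a + 4)*(a - 3)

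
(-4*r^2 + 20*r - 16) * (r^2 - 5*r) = -4*r^4 + 40*r^3 - 116*r^2 + 80*r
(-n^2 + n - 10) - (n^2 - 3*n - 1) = -2*n^2 + 4*n - 9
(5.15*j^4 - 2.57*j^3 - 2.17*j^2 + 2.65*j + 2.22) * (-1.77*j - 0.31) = -9.1155*j^5 + 2.9524*j^4 + 4.6376*j^3 - 4.0178*j^2 - 4.7509*j - 0.6882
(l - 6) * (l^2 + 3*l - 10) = l^3 - 3*l^2 - 28*l + 60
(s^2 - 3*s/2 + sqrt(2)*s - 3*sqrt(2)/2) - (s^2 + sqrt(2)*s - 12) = -3*s/2 - 3*sqrt(2)/2 + 12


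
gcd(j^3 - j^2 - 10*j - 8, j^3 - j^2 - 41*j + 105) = 1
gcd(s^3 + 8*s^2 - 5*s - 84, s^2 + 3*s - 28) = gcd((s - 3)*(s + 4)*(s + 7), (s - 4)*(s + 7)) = s + 7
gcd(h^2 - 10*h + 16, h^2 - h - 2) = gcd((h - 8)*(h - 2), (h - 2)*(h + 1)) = h - 2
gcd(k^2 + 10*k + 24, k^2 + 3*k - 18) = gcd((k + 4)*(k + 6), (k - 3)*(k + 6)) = k + 6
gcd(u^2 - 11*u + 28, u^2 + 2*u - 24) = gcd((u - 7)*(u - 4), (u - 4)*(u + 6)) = u - 4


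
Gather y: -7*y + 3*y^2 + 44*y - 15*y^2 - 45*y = -12*y^2 - 8*y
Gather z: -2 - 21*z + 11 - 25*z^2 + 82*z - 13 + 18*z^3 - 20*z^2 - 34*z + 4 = 18*z^3 - 45*z^2 + 27*z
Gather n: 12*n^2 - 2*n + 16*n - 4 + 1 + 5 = 12*n^2 + 14*n + 2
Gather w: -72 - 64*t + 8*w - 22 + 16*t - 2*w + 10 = -48*t + 6*w - 84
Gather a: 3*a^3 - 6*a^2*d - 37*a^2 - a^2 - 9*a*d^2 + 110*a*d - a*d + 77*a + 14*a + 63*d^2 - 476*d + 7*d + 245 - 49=3*a^3 + a^2*(-6*d - 38) + a*(-9*d^2 + 109*d + 91) + 63*d^2 - 469*d + 196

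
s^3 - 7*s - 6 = (s - 3)*(s + 1)*(s + 2)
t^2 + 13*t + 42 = (t + 6)*(t + 7)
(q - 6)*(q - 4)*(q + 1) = q^3 - 9*q^2 + 14*q + 24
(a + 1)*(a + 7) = a^2 + 8*a + 7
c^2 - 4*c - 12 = (c - 6)*(c + 2)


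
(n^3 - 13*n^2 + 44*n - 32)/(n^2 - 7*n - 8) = (n^2 - 5*n + 4)/(n + 1)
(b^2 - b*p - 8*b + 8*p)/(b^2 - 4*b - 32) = (b - p)/(b + 4)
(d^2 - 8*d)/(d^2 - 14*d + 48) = d/(d - 6)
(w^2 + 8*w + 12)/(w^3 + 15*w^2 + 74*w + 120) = (w + 2)/(w^2 + 9*w + 20)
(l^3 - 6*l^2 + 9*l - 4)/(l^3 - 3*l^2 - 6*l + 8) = (l - 1)/(l + 2)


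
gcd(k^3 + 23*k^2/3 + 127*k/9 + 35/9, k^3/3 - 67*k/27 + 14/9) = 1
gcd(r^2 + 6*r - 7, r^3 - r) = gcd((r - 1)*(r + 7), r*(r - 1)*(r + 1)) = r - 1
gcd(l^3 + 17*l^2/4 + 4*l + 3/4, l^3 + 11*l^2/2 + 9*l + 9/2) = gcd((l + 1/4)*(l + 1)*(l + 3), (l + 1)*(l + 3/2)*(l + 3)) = l^2 + 4*l + 3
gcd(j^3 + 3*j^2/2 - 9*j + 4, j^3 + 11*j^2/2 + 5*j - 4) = j^2 + 7*j/2 - 2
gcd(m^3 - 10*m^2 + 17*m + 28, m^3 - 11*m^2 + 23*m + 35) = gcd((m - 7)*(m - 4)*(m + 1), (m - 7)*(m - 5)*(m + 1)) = m^2 - 6*m - 7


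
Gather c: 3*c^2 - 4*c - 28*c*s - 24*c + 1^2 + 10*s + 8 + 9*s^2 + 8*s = 3*c^2 + c*(-28*s - 28) + 9*s^2 + 18*s + 9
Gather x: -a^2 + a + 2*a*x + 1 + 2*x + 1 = -a^2 + a + x*(2*a + 2) + 2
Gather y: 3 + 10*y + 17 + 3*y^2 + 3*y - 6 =3*y^2 + 13*y + 14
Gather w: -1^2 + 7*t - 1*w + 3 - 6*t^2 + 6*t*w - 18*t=-6*t^2 - 11*t + w*(6*t - 1) + 2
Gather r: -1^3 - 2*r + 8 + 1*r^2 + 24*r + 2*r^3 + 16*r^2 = 2*r^3 + 17*r^2 + 22*r + 7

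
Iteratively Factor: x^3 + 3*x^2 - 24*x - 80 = (x - 5)*(x^2 + 8*x + 16) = (x - 5)*(x + 4)*(x + 4)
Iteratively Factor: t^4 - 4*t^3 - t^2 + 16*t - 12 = (t - 2)*(t^3 - 2*t^2 - 5*t + 6) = (t - 2)*(t + 2)*(t^2 - 4*t + 3) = (t - 2)*(t - 1)*(t + 2)*(t - 3)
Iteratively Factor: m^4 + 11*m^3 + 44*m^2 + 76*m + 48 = (m + 4)*(m^3 + 7*m^2 + 16*m + 12) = (m + 2)*(m + 4)*(m^2 + 5*m + 6) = (m + 2)*(m + 3)*(m + 4)*(m + 2)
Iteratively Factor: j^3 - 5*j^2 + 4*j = (j - 4)*(j^2 - j) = j*(j - 4)*(j - 1)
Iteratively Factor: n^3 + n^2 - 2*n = (n + 2)*(n^2 - n) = (n - 1)*(n + 2)*(n)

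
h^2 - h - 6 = (h - 3)*(h + 2)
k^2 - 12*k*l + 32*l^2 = (k - 8*l)*(k - 4*l)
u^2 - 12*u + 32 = (u - 8)*(u - 4)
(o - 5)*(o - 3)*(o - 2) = o^3 - 10*o^2 + 31*o - 30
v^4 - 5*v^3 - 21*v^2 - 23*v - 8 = (v - 8)*(v + 1)^3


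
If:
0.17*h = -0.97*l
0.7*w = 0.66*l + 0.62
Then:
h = 5.36007130124777 - 6.05169340463458*w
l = 1.06060606060606*w - 0.939393939393939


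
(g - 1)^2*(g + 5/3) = g^3 - g^2/3 - 7*g/3 + 5/3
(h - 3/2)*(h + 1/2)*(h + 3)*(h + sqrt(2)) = h^4 + sqrt(2)*h^3 + 2*h^3 - 15*h^2/4 + 2*sqrt(2)*h^2 - 15*sqrt(2)*h/4 - 9*h/4 - 9*sqrt(2)/4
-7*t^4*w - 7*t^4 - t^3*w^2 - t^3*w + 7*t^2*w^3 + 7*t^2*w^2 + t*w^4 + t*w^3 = (-t + w)*(t + w)*(7*t + w)*(t*w + t)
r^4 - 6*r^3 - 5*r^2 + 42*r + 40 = (r - 5)*(r - 4)*(r + 1)*(r + 2)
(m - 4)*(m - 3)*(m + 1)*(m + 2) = m^4 - 4*m^3 - 7*m^2 + 22*m + 24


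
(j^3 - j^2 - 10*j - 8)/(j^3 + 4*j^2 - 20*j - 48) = (j + 1)/(j + 6)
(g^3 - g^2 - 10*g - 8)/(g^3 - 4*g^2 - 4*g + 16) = (g + 1)/(g - 2)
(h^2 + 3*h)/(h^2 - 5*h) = (h + 3)/(h - 5)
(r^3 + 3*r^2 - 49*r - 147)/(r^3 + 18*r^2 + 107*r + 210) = (r^2 - 4*r - 21)/(r^2 + 11*r + 30)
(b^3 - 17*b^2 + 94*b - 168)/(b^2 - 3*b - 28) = (b^2 - 10*b + 24)/(b + 4)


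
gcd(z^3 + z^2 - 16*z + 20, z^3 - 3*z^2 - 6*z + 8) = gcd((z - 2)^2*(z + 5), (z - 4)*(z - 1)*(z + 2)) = 1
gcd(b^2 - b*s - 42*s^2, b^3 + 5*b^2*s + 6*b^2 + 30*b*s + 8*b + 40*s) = 1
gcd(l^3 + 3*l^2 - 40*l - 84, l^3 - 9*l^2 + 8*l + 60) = l^2 - 4*l - 12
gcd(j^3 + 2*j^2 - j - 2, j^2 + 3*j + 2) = j^2 + 3*j + 2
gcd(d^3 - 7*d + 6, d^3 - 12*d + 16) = d - 2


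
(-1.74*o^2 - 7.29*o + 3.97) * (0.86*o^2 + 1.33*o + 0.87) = -1.4964*o^4 - 8.5836*o^3 - 7.7953*o^2 - 1.0622*o + 3.4539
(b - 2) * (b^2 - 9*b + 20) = b^3 - 11*b^2 + 38*b - 40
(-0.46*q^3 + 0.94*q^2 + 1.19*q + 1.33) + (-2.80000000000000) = -0.46*q^3 + 0.94*q^2 + 1.19*q - 1.47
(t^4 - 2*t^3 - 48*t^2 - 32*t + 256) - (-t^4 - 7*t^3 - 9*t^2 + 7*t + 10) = 2*t^4 + 5*t^3 - 39*t^2 - 39*t + 246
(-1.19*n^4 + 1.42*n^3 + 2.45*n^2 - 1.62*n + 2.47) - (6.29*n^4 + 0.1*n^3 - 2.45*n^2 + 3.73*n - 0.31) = -7.48*n^4 + 1.32*n^3 + 4.9*n^2 - 5.35*n + 2.78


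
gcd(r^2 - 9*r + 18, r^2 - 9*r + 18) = r^2 - 9*r + 18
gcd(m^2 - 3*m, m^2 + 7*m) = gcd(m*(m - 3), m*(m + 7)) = m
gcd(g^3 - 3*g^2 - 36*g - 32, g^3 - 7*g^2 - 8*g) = g^2 - 7*g - 8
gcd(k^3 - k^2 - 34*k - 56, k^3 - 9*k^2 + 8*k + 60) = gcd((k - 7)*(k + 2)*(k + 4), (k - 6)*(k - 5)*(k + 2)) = k + 2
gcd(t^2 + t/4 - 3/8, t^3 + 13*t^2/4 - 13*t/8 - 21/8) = t + 3/4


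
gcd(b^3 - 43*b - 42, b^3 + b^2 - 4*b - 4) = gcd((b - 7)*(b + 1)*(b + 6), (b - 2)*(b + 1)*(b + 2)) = b + 1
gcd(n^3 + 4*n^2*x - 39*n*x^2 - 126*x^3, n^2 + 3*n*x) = n + 3*x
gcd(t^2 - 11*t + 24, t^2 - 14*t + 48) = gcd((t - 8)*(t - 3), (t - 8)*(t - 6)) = t - 8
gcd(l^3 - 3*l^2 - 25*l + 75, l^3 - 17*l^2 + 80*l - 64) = 1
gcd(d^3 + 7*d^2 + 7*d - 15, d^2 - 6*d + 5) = d - 1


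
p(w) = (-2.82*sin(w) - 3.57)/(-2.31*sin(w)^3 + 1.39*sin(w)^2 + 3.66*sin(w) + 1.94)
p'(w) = (-2.82*sin(w) - 3.57)*(6.93*sin(w)^2*cos(w) - 2.78*sin(w)*cos(w) - 3.66*cos(w))/(-2.31*sin(w)^3 + 1.39*sin(w)^2 + 3.66*sin(w) + 1.94)^2 - 2.82*cos(w)/(-2.31*sin(w)^3 + 1.39*sin(w)^2 + 3.66*sin(w) + 1.94) = (-13.0284*sin(w)^3 - 20.8203*sin(w)^2 + 9.9246*sin(w) + 7.5954)*cos(w)/(5.3361*sin(w)^6 - 6.4218*sin(w)^5 - 14.9771*sin(w)^4 + 1.212*sin(w)^3 + 18.7888*sin(w)^2 + 14.2008*sin(w) + 3.7636)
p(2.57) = -1.29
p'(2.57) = -0.26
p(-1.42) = -0.41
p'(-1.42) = -0.41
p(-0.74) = -2.05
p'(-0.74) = -5.11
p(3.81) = -2.41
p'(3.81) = 4.75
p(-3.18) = -1.77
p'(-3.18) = -1.83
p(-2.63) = -2.91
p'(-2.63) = 1.12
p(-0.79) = -1.80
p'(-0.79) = -4.93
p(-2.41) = -2.10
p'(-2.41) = 5.11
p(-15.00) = -2.22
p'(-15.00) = 5.06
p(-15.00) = -2.22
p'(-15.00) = 5.06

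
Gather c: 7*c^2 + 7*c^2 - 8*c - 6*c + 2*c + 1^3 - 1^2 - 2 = 14*c^2 - 12*c - 2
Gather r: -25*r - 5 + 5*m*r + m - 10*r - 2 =m + r*(5*m - 35) - 7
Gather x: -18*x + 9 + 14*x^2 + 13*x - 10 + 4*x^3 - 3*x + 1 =4*x^3 + 14*x^2 - 8*x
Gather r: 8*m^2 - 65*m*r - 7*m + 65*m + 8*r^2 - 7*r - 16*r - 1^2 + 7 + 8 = 8*m^2 + 58*m + 8*r^2 + r*(-65*m - 23) + 14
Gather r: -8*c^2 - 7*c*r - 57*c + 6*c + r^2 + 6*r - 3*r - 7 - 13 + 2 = -8*c^2 - 51*c + r^2 + r*(3 - 7*c) - 18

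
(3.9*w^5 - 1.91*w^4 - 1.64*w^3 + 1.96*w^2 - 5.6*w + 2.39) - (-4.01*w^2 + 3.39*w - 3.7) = 3.9*w^5 - 1.91*w^4 - 1.64*w^3 + 5.97*w^2 - 8.99*w + 6.09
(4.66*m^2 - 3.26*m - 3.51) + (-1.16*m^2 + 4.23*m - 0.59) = 3.5*m^2 + 0.970000000000001*m - 4.1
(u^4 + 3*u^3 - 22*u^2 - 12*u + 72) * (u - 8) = u^5 - 5*u^4 - 46*u^3 + 164*u^2 + 168*u - 576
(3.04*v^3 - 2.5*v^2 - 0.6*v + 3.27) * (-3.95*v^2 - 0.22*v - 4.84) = -12.008*v^5 + 9.2062*v^4 - 11.7936*v^3 - 0.684500000000001*v^2 + 2.1846*v - 15.8268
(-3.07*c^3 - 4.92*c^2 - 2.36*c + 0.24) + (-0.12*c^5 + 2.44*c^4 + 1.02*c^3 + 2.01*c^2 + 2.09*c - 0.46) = -0.12*c^5 + 2.44*c^4 - 2.05*c^3 - 2.91*c^2 - 0.27*c - 0.22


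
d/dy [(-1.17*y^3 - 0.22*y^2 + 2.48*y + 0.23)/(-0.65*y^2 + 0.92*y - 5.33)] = (0.7605*y^4 - 2.1528*y^3 + 20.1179*y^2 + 2.6442*y - 13.43)/(0.4225*y^4 - 1.196*y^3 + 7.7754*y^2 - 9.8072*y + 28.4089)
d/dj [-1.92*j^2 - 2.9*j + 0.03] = -3.84*j - 2.9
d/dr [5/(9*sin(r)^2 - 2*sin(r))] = 10*(-9/tan(r) + cos(r)/sin(r)^2)/(9*sin(r) - 2)^2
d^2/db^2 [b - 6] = 0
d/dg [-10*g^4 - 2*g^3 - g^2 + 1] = 2*g*(-20*g^2 - 3*g - 1)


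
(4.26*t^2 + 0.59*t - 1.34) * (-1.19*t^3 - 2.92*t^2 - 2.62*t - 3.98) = -5.0694*t^5 - 13.1413*t^4 - 11.2894*t^3 - 14.5878*t^2 + 1.1626*t + 5.3332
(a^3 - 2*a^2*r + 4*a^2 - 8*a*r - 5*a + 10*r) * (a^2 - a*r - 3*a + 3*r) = a^5 - 3*a^4*r + a^4 + 2*a^3*r^2 - 3*a^3*r - 17*a^3 + 2*a^2*r^2 + 51*a^2*r + 15*a^2 - 34*a*r^2 - 45*a*r + 30*r^2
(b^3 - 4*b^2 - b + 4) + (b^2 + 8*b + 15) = b^3 - 3*b^2 + 7*b + 19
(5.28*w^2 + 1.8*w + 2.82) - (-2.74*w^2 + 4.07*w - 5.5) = 8.02*w^2 - 2.27*w + 8.32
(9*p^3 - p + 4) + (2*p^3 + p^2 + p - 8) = 11*p^3 + p^2 - 4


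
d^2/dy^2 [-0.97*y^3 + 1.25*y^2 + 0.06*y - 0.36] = 2.5 - 5.82*y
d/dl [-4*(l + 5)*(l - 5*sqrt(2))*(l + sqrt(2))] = -12*l^2 - 40*l + 32*sqrt(2)*l + 40 + 80*sqrt(2)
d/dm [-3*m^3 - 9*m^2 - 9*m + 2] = -9*m^2 - 18*m - 9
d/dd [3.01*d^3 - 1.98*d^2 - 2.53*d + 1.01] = 9.03*d^2 - 3.96*d - 2.53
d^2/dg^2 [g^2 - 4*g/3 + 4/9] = 2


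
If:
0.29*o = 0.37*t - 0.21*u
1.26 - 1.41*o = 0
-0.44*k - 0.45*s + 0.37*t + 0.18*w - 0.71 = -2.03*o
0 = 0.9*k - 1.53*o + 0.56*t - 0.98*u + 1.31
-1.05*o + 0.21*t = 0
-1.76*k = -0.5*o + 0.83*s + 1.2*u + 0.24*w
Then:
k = 4.51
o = 0.89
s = -10.09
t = 4.47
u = 6.64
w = -29.52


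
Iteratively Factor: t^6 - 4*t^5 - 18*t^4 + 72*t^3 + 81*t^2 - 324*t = (t + 3)*(t^5 - 7*t^4 + 3*t^3 + 63*t^2 - 108*t) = (t - 3)*(t + 3)*(t^4 - 4*t^3 - 9*t^2 + 36*t) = (t - 3)^2*(t + 3)*(t^3 - t^2 - 12*t) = (t - 4)*(t - 3)^2*(t + 3)*(t^2 + 3*t) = t*(t - 4)*(t - 3)^2*(t + 3)*(t + 3)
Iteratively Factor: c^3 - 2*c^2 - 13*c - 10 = (c + 1)*(c^2 - 3*c - 10) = (c - 5)*(c + 1)*(c + 2)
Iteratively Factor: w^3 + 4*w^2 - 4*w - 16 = (w + 2)*(w^2 + 2*w - 8) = (w + 2)*(w + 4)*(w - 2)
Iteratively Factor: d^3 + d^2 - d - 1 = (d + 1)*(d^2 - 1) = (d - 1)*(d + 1)*(d + 1)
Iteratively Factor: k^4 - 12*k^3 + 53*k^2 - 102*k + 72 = (k - 3)*(k^3 - 9*k^2 + 26*k - 24) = (k - 3)*(k - 2)*(k^2 - 7*k + 12) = (k - 4)*(k - 3)*(k - 2)*(k - 3)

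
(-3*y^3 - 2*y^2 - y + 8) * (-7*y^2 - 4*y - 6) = 21*y^5 + 26*y^4 + 33*y^3 - 40*y^2 - 26*y - 48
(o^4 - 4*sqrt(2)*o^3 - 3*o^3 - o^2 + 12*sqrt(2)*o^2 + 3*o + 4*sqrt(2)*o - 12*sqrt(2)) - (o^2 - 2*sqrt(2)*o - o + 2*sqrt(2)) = o^4 - 4*sqrt(2)*o^3 - 3*o^3 - 2*o^2 + 12*sqrt(2)*o^2 + 4*o + 6*sqrt(2)*o - 14*sqrt(2)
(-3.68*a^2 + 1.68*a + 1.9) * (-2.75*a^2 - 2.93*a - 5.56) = 10.12*a^4 + 6.1624*a^3 + 10.3134*a^2 - 14.9078*a - 10.564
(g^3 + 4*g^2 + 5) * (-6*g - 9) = -6*g^4 - 33*g^3 - 36*g^2 - 30*g - 45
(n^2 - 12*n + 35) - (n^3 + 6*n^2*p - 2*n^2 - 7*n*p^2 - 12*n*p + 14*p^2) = -n^3 - 6*n^2*p + 3*n^2 + 7*n*p^2 + 12*n*p - 12*n - 14*p^2 + 35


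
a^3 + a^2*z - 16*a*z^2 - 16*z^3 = (a - 4*z)*(a + z)*(a + 4*z)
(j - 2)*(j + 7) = j^2 + 5*j - 14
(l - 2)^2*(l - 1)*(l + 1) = l^4 - 4*l^3 + 3*l^2 + 4*l - 4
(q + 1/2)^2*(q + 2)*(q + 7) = q^4 + 10*q^3 + 93*q^2/4 + 65*q/4 + 7/2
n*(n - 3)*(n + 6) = n^3 + 3*n^2 - 18*n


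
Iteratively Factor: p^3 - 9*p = (p + 3)*(p^2 - 3*p) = (p - 3)*(p + 3)*(p)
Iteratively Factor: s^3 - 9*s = (s)*(s^2 - 9) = s*(s - 3)*(s + 3)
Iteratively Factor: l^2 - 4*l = (l - 4)*(l)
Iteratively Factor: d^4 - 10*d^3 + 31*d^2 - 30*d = (d)*(d^3 - 10*d^2 + 31*d - 30) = d*(d - 3)*(d^2 - 7*d + 10) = d*(d - 3)*(d - 2)*(d - 5)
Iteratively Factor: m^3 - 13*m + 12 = (m - 3)*(m^2 + 3*m - 4) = (m - 3)*(m + 4)*(m - 1)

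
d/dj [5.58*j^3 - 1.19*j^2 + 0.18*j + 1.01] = 16.74*j^2 - 2.38*j + 0.18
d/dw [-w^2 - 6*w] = -2*w - 6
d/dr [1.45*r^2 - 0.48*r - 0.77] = 2.9*r - 0.48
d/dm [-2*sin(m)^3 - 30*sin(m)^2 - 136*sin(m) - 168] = 2*(-30*sin(m) + 3*cos(m)^2 - 71)*cos(m)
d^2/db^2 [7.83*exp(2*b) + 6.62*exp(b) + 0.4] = (31.32*exp(b) + 6.62)*exp(b)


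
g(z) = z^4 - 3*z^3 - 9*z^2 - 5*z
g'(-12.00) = -7997.00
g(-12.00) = 24684.00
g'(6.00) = 427.00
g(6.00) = 294.00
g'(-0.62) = 1.75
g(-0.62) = 0.50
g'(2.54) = -43.24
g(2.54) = -78.30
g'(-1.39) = -8.11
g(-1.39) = 1.35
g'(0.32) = -11.55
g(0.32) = -2.61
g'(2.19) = -45.57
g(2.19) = -62.62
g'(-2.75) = -106.75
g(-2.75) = 65.27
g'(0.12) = -7.28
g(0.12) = -0.73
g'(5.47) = 281.92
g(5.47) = 107.62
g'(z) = 4*z^3 - 9*z^2 - 18*z - 5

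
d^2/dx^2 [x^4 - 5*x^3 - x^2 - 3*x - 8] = 12*x^2 - 30*x - 2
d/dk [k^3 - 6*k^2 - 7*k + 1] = 3*k^2 - 12*k - 7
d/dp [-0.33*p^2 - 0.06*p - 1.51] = -0.66*p - 0.06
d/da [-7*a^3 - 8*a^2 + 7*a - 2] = -21*a^2 - 16*a + 7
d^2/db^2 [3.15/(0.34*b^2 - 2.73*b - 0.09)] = (0.72828*b^2 - 5.84766*b - 3.15*(0.68*b - 2.73)*(1.36*b - 5.46) - 0.19278)/(-0.34*b^2 + 2.73*b + 0.09)^3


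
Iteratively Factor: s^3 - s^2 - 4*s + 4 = (s - 2)*(s^2 + s - 2) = (s - 2)*(s - 1)*(s + 2)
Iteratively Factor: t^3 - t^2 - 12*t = (t - 4)*(t^2 + 3*t) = (t - 4)*(t + 3)*(t)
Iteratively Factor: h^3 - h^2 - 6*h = (h)*(h^2 - h - 6) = h*(h + 2)*(h - 3)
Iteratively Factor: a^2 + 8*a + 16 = (a + 4)*(a + 4)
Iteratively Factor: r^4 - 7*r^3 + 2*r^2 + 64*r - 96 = (r + 3)*(r^3 - 10*r^2 + 32*r - 32) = (r - 2)*(r + 3)*(r^2 - 8*r + 16) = (r - 4)*(r - 2)*(r + 3)*(r - 4)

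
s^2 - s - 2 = (s - 2)*(s + 1)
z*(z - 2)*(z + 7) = z^3 + 5*z^2 - 14*z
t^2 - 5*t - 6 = (t - 6)*(t + 1)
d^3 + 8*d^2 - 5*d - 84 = (d - 3)*(d + 4)*(d + 7)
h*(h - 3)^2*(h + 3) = h^4 - 3*h^3 - 9*h^2 + 27*h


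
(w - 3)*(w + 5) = w^2 + 2*w - 15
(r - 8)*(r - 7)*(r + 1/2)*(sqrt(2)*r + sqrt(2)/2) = sqrt(2)*r^4 - 14*sqrt(2)*r^3 + 165*sqrt(2)*r^2/4 + 209*sqrt(2)*r/4 + 14*sqrt(2)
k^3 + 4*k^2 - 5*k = k*(k - 1)*(k + 5)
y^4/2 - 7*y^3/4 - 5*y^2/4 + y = y*(y/2 + 1/2)*(y - 4)*(y - 1/2)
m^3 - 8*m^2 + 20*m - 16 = (m - 4)*(m - 2)^2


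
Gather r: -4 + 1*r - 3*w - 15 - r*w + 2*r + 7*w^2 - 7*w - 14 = r*(3 - w) + 7*w^2 - 10*w - 33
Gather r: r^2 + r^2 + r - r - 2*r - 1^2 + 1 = 2*r^2 - 2*r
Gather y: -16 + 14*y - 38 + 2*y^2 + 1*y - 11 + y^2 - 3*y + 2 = 3*y^2 + 12*y - 63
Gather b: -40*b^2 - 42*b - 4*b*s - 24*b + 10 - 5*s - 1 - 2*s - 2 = -40*b^2 + b*(-4*s - 66) - 7*s + 7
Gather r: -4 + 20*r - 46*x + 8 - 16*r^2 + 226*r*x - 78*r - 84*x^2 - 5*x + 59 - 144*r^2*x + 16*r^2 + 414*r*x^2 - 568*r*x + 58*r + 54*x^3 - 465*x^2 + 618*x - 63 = -144*r^2*x + r*(414*x^2 - 342*x) + 54*x^3 - 549*x^2 + 567*x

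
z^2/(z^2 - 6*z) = z/(z - 6)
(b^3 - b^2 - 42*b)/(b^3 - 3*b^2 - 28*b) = (b + 6)/(b + 4)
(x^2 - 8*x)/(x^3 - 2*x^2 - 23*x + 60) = x*(x - 8)/(x^3 - 2*x^2 - 23*x + 60)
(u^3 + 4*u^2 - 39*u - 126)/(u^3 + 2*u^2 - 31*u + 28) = (u^2 - 3*u - 18)/(u^2 - 5*u + 4)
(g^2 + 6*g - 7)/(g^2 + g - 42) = (g - 1)/(g - 6)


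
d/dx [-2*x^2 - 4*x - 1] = -4*x - 4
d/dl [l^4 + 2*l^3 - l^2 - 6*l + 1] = 4*l^3 + 6*l^2 - 2*l - 6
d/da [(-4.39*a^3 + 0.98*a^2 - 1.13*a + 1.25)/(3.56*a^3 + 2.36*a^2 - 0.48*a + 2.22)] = (-13.8492*a^4 + 12.26*a^3 - 40.391*a^2 - 1.5488*a - 1.9086)/(12.6736*a^6 + 16.8032*a^5 + 2.152*a^4 + 13.5408*a^3 + 10.7088*a^2 - 2.1312*a + 4.9284)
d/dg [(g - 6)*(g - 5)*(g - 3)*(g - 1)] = 4*g^3 - 45*g^2 + 154*g - 153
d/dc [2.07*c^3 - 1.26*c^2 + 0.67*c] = 6.21*c^2 - 2.52*c + 0.67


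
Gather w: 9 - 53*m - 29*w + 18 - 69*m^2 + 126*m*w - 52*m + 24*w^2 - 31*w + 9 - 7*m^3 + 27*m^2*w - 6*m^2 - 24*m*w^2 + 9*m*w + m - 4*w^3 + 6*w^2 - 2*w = -7*m^3 - 75*m^2 - 104*m - 4*w^3 + w^2*(30 - 24*m) + w*(27*m^2 + 135*m - 62) + 36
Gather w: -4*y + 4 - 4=-4*y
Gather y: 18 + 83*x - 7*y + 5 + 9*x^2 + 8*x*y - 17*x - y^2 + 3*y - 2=9*x^2 + 66*x - y^2 + y*(8*x - 4) + 21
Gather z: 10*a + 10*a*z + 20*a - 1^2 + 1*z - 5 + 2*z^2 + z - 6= 30*a + 2*z^2 + z*(10*a + 2) - 12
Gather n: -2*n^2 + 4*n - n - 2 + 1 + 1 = -2*n^2 + 3*n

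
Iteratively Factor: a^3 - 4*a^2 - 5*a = (a)*(a^2 - 4*a - 5) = a*(a - 5)*(a + 1)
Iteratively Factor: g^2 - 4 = (g - 2)*(g + 2)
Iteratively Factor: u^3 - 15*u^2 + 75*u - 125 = (u - 5)*(u^2 - 10*u + 25) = (u - 5)^2*(u - 5)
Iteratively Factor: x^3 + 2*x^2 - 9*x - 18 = (x + 2)*(x^2 - 9) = (x - 3)*(x + 2)*(x + 3)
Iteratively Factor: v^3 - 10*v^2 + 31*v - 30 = (v - 3)*(v^2 - 7*v + 10) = (v - 3)*(v - 2)*(v - 5)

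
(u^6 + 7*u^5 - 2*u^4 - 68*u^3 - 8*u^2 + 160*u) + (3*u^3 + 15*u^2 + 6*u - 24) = u^6 + 7*u^5 - 2*u^4 - 65*u^3 + 7*u^2 + 166*u - 24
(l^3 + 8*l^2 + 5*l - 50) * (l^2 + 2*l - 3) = l^5 + 10*l^4 + 18*l^3 - 64*l^2 - 115*l + 150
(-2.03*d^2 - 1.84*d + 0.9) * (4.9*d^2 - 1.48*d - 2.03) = -9.947*d^4 - 6.0116*d^3 + 11.2541*d^2 + 2.4032*d - 1.827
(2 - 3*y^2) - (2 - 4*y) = -3*y^2 + 4*y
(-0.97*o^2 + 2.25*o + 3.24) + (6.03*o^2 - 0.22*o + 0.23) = 5.06*o^2 + 2.03*o + 3.47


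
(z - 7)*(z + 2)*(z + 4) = z^3 - z^2 - 34*z - 56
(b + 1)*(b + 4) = b^2 + 5*b + 4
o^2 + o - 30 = (o - 5)*(o + 6)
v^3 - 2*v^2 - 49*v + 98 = (v - 7)*(v - 2)*(v + 7)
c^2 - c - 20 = (c - 5)*(c + 4)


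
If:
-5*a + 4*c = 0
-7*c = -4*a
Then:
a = 0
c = 0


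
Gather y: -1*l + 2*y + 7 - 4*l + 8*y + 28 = -5*l + 10*y + 35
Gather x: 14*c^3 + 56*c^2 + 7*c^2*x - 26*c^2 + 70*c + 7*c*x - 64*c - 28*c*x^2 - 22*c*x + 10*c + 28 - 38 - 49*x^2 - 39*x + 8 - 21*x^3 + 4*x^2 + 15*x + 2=14*c^3 + 30*c^2 + 16*c - 21*x^3 + x^2*(-28*c - 45) + x*(7*c^2 - 15*c - 24)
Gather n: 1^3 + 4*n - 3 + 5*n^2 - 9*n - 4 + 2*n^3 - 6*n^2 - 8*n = 2*n^3 - n^2 - 13*n - 6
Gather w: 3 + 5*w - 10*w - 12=-5*w - 9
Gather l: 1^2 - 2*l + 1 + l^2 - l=l^2 - 3*l + 2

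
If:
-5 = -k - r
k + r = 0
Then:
No Solution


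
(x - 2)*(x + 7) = x^2 + 5*x - 14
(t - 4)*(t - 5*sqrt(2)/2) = t^2 - 4*t - 5*sqrt(2)*t/2 + 10*sqrt(2)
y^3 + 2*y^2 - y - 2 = (y - 1)*(y + 1)*(y + 2)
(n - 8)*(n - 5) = n^2 - 13*n + 40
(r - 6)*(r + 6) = r^2 - 36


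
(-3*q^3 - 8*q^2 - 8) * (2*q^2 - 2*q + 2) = -6*q^5 - 10*q^4 + 10*q^3 - 32*q^2 + 16*q - 16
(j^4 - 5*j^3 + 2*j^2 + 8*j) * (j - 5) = j^5 - 10*j^4 + 27*j^3 - 2*j^2 - 40*j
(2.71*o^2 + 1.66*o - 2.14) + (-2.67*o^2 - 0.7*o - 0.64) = 0.04*o^2 + 0.96*o - 2.78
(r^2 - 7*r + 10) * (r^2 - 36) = r^4 - 7*r^3 - 26*r^2 + 252*r - 360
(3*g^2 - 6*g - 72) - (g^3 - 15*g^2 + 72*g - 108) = -g^3 + 18*g^2 - 78*g + 36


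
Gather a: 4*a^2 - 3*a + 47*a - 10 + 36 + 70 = 4*a^2 + 44*a + 96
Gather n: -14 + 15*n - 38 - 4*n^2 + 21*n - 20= -4*n^2 + 36*n - 72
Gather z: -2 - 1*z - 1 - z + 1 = -2*z - 2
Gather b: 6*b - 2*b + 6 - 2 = 4*b + 4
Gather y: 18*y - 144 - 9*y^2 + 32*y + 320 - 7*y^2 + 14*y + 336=-16*y^2 + 64*y + 512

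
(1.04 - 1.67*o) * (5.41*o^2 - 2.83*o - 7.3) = -9.0347*o^3 + 10.3525*o^2 + 9.2478*o - 7.592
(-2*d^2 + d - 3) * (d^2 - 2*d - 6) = -2*d^4 + 5*d^3 + 7*d^2 + 18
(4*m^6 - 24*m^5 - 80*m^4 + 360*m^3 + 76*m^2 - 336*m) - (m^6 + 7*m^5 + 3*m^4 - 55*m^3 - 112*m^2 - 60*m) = 3*m^6 - 31*m^5 - 83*m^4 + 415*m^3 + 188*m^2 - 276*m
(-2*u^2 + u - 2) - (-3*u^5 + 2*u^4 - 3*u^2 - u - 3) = 3*u^5 - 2*u^4 + u^2 + 2*u + 1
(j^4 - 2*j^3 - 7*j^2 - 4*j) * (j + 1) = j^5 - j^4 - 9*j^3 - 11*j^2 - 4*j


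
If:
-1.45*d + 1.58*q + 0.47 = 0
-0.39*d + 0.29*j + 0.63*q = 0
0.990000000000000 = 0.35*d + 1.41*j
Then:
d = -0.14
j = 0.74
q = -0.43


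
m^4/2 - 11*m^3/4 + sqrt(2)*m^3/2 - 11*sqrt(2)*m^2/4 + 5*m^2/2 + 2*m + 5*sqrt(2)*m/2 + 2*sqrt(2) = (m/2 + sqrt(2)/2)*(m - 4)*(m - 2)*(m + 1/2)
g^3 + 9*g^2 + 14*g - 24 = (g - 1)*(g + 4)*(g + 6)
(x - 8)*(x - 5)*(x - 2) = x^3 - 15*x^2 + 66*x - 80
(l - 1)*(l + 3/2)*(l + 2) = l^3 + 5*l^2/2 - l/2 - 3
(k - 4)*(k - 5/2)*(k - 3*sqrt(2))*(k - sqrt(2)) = k^4 - 13*k^3/2 - 4*sqrt(2)*k^3 + 16*k^2 + 26*sqrt(2)*k^2 - 40*sqrt(2)*k - 39*k + 60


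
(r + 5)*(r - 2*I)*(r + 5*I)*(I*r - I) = I*r^4 - 3*r^3 + 4*I*r^3 - 12*r^2 + 5*I*r^2 + 15*r + 40*I*r - 50*I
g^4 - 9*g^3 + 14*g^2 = g^2*(g - 7)*(g - 2)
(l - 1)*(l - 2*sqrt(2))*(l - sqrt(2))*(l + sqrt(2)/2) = l^4 - 5*sqrt(2)*l^3/2 - l^3 + l^2 + 5*sqrt(2)*l^2/2 - l + 2*sqrt(2)*l - 2*sqrt(2)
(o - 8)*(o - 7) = o^2 - 15*o + 56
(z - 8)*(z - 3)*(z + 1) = z^3 - 10*z^2 + 13*z + 24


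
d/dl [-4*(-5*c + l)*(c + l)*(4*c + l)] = 84*c^2 - 12*l^2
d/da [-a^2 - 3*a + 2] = -2*a - 3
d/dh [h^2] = 2*h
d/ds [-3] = 0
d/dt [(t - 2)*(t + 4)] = 2*t + 2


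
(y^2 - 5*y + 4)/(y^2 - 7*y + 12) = (y - 1)/(y - 3)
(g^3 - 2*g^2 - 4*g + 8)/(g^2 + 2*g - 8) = (g^2 - 4)/(g + 4)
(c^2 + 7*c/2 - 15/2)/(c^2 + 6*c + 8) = (2*c^2 + 7*c - 15)/(2*(c^2 + 6*c + 8))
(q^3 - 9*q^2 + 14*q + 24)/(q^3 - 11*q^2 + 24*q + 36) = (q - 4)/(q - 6)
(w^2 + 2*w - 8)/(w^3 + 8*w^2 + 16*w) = (w - 2)/(w*(w + 4))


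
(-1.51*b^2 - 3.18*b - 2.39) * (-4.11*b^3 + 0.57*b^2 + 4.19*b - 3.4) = 6.2061*b^5 + 12.2091*b^4 + 1.6834*b^3 - 9.5525*b^2 + 0.797899999999998*b + 8.126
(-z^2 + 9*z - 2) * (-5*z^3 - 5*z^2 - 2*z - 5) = 5*z^5 - 40*z^4 - 33*z^3 - 3*z^2 - 41*z + 10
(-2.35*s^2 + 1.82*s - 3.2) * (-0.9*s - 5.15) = 2.115*s^3 + 10.4645*s^2 - 6.493*s + 16.48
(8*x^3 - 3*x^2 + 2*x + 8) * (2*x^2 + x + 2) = 16*x^5 + 2*x^4 + 17*x^3 + 12*x^2 + 12*x + 16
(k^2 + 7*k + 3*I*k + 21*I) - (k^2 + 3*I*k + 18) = 7*k - 18 + 21*I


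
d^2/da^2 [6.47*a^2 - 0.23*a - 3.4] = 12.9400000000000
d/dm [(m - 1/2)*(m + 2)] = 2*m + 3/2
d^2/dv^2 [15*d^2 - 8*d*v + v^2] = 2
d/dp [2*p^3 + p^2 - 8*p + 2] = 6*p^2 + 2*p - 8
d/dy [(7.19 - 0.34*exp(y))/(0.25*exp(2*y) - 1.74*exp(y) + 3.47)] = (0.085*exp(2*y) - 3.595*exp(y) + 11.3308)*exp(y)/(0.0625*exp(4*y) - 0.87*exp(3*y) + 4.7626*exp(2*y) - 12.0756*exp(y) + 12.0409)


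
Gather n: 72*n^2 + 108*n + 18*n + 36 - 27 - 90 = 72*n^2 + 126*n - 81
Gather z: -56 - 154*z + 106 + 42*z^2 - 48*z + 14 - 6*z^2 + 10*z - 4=36*z^2 - 192*z + 60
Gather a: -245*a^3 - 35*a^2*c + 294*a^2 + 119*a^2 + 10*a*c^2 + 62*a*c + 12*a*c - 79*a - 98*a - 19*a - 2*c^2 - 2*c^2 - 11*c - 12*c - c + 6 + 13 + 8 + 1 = -245*a^3 + a^2*(413 - 35*c) + a*(10*c^2 + 74*c - 196) - 4*c^2 - 24*c + 28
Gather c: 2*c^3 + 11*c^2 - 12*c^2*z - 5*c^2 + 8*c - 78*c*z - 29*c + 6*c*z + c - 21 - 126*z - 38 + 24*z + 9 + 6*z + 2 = 2*c^3 + c^2*(6 - 12*z) + c*(-72*z - 20) - 96*z - 48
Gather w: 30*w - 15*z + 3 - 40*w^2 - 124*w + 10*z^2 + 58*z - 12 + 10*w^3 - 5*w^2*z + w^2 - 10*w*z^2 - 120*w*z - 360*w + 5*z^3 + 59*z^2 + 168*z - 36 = 10*w^3 + w^2*(-5*z - 39) + w*(-10*z^2 - 120*z - 454) + 5*z^3 + 69*z^2 + 211*z - 45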